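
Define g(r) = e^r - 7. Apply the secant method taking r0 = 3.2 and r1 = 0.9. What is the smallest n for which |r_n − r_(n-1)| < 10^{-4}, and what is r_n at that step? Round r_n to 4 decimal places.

g(3.2) = 17.532530, g(0.9) = -4.540397
r2 = 0.900000 − (-4.540397)·(-2.300000)/(-22.072927) = 1.373110;  |Δ| = 0.473110
g(1.373110) = -3.052393
r3 = 1.373110 − (-3.052393)·(0.473110)/(1.488004) = 2.343615;  |Δ| = 0.970506
g(2.343615) = 3.418836
r4 = 2.343615 − 3.418836·(0.970506)/(6.471229) = 1.830884;  |Δ| = 0.512731
g(1.830884) = -0.760598
r5 = 1.830884 − (-0.760598)·(-0.512731)/(-4.179435) = 1.924194;  |Δ| = 0.093310
g(1.924194) = -0.150373
r6 = 1.924194 − (-0.150373)·(0.093310)/(0.610225) = 1.947188;  |Δ| = 0.022994
g(1.947188) = 0.008949
r7 = 1.947188 − 0.008949·(0.022994)/(0.159323) = 1.945896;  |Δ| = 0.001292
g(1.945896) = -0.000097
r8 = 1.945896 − (-0.000097)·(-0.001292)/(-0.009047) = 1.945910;  |Δ| = 0.000014
|r8 − r7| = 0.000014 < 10^{-4}

n = 8, r_n = 1.9459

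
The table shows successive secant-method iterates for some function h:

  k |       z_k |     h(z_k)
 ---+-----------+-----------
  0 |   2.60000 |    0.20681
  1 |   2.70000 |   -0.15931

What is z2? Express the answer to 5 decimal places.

z2 = 2.70000 − (-0.15931)·(2.70000 − 2.60000) / (-0.15931 − 0.20681)
   = 2.70000 − (-0.0159310)/(-0.3661200) = 2.6564869

2.65649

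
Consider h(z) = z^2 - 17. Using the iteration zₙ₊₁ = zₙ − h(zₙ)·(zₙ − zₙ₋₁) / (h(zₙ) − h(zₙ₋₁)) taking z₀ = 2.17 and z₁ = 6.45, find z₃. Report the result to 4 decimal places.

4.0010

h(2.17) = -12.291100, h(6.45) = 24.602500
z₂ = 6.450000 − 24.602500·(6.450000 − 2.170000) / (24.602500 − (-12.291100)) = 6.450000 − (105.298700)/(36.893600) = 3.595882
h(3.595882) = -4.069635
z₃ = 3.595882 − (-4.069635)·(3.595882 − 6.450000) / (-4.069635 − 24.602500) = 3.595882 − (11.615220)/(-28.672135) = 4.000986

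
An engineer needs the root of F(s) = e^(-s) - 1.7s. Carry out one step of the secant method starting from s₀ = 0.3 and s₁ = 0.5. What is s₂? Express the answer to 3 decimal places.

F(0.3) = 0.23082, F(0.5) = -0.24347
s₂ = 0.50000 − (-0.24347)·(0.50000 − 0.30000) / (-0.24347 − 0.23082) = 0.50000 − (-0.04869)/(-0.47429) = 0.39733

0.397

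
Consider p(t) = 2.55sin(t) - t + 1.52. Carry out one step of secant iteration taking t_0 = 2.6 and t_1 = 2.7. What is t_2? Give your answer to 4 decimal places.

2.6722

p(2.6) = 0.234528, p(2.7) = -0.090181
t_2 = 2.700000 − (-0.090181)·(2.700000 − 2.600000) / (-0.090181 − 0.234528) = 2.700000 − (-0.009018)/(-0.324710) = 2.672227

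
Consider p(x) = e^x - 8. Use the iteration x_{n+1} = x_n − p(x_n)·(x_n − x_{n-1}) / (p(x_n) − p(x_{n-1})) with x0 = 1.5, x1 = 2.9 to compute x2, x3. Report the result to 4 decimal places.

1.8597, 1.9994

p(1.5) = -3.518311, p(2.9) = 10.174145
x2 = 2.900000 − 10.174145·(2.900000 − 1.500000) / (10.174145 − (-3.518311)) = 2.900000 − (14.243804)/(13.692456) = 1.859734
p(1.859734) = -1.577975
x3 = 1.859734 − (-1.577975)·(1.859734 − 2.900000) / (-1.577975 − 10.174145) = 1.859734 − (1.641514)/(-11.752120) = 1.999412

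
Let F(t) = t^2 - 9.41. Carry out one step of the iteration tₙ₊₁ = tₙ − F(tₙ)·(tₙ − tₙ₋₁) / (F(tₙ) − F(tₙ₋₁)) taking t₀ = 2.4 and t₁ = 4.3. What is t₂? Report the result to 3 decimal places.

F(2.4) = -3.65000, F(4.3) = 9.08000
t₂ = 4.30000 − 9.08000·(4.30000 − 2.40000) / (9.08000 − (-3.65000)) = 4.30000 − (17.25200)/(12.73000) = 2.94478

2.945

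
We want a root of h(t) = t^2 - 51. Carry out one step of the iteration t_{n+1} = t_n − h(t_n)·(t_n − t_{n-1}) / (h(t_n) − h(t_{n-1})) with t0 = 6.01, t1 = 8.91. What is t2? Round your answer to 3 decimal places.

7.007

h(6.01) = -14.87990, h(8.91) = 28.38810
t2 = 8.91000 − 28.38810·(8.91000 − 6.01000) / (28.38810 − (-14.87990)) = 8.91000 − (82.32549)/(43.26800) = 7.00731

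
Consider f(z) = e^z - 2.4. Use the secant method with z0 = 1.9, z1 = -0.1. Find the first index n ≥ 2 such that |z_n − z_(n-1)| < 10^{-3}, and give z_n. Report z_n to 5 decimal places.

n = 7, z_n = 0.87547

f(1.9) = 4.2858944, f(-0.1) = -1.4951626
z2 = -0.1000000 − (-1.4951626)·(-2.0000000)/(-5.7810570) = 0.4172627;  |Δ| = 0.5172627
f(0.4172627) = -0.8821988
z3 = 0.4172627 − (-0.8821988)·(0.5172627)/(0.6129638) = 1.1617252;  |Δ| = 0.7444625
f(1.1617252) = 0.7954413
z4 = 1.1617252 − 0.7954413·(0.7444625)/(1.6776401) = 0.8087435;  |Δ| = 0.3529817
f(0.8087435) = -0.1549147
z5 = 0.8087435 − (-0.1549147)·(-0.3529817)/(-0.9503560) = 0.8662820;  |Δ| = 0.0575385
f(0.8662820) = -0.0219472
z6 = 0.8662820 − (-0.0219472)·(0.0575385)/(0.1329675) = 0.8757791;  |Δ| = 0.0094971
f(0.8757791) = 0.0007450
z7 = 0.8757791 − 0.0007450·(0.0094971)/(0.0226922) = 0.8754673;  |Δ| = 0.0003118
|z7 − z6| = 0.0003118 < 10^{-3}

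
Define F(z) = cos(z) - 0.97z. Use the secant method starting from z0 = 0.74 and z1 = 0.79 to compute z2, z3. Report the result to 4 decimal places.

0.7524, 0.7525

F(0.74) = 0.020669, F(0.79) = -0.062455
z2 = 0.790000 − (-0.062455)·(0.790000 − 0.740000) / (-0.062455 − 0.020669) = 0.790000 − (-0.003123)/(-0.083123) = 0.752432
F(0.752432) = 0.000169
z3 = 0.752432 − 0.000169·(0.752432 − 0.790000) / (0.000169 − (-0.062455)) = 0.752432 − (-0.000006)/(0.062624) = 0.752534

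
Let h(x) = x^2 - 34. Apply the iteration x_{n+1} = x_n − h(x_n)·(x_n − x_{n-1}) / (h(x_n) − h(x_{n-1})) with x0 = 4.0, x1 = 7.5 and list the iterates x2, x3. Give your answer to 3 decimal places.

h(4.0) = -18.00000, h(7.5) = 22.25000
x2 = 7.50000 − 22.25000·(7.50000 − 4.00000) / (22.25000 − (-18.00000)) = 7.50000 − (77.87500)/(40.25000) = 5.56522
h(5.56522) = -3.02836
x3 = 5.56522 − (-3.02836)·(5.56522 − 7.50000) / (-3.02836 − 22.25000) = 5.56522 − (5.85921)/(-25.27836) = 5.79700

5.565, 5.797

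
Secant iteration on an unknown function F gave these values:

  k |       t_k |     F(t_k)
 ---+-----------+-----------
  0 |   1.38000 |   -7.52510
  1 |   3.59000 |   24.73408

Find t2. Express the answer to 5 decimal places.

1.89553

t2 = 3.59000 − 24.73408·(3.59000 − 1.38000) / (24.73408 − (-7.52510))
   = 3.59000 − (54.6623168)/(32.2591800) = 1.8955268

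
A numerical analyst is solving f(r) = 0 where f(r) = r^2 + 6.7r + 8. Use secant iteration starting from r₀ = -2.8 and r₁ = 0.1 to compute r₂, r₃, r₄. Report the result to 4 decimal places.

-2.0700, -1.7351, -1.5228

f(-2.8) = -2.920000, f(0.1) = 8.680000
r₂ = 0.100000 − 8.680000·(0.100000 − (-2.800000)) / (8.680000 − (-2.920000)) = 0.100000 − (25.172000)/(11.600000) = -2.070000
f(-2.070000) = -1.584100
r₃ = -2.070000 − (-1.584100)·(-2.070000 − 0.100000) / (-1.584100 − 8.680000) = -2.070000 − (3.437497)/(-10.264100) = -1.735095
f(-1.735095) = -0.614582
r₄ = -1.735095 − (-0.614582)·(-1.735095 − (-2.070000)) / (-0.614582 − (-1.584100)) = -1.735095 − (-0.205827)/(0.969518) = -1.522797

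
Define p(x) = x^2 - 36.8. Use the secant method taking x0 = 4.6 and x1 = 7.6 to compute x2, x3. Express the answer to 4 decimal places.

5.8820, 6.0453

p(4.6) = -15.640000, p(7.6) = 20.960000
x2 = 7.600000 − 20.960000·(7.600000 − 4.600000) / (20.960000 − (-15.640000)) = 7.600000 − (62.880000)/(36.600000) = 5.881967
p(5.881967) = -2.202462
x3 = 5.881967 − (-2.202462)·(5.881967 − 7.600000) / (-2.202462 − 20.960000) = 5.881967 − (3.783901)/(-23.162462) = 6.045331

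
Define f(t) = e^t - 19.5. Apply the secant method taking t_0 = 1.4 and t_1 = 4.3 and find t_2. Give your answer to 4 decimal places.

2.0431

f(1.4) = -15.444800, f(4.3) = 54.199794
t_2 = 4.300000 − 54.199794·(4.300000 − 1.400000) / (54.199794 − (-15.444800)) = 4.300000 − (157.179402)/(69.644594) = 2.043121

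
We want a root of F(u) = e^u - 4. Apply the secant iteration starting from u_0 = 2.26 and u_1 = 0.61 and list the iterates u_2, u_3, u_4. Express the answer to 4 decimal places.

1.0702, 1.5340, 1.3624

F(2.26) = 5.583089, F(0.61) = -2.159569
u_2 = 0.610000 − (-2.159569)·(0.610000 − 2.260000) / (-2.159569 − 5.583089) = 0.610000 − (3.563288)/(-7.742658) = 1.070215
F(1.070215) = -1.083993
u_3 = 1.070215 − (-1.083993)·(1.070215 − 0.610000) / (-1.083993 − (-2.159569)) = 1.070215 − (-0.498870)/(1.075575) = 1.534032
F(1.534032) = 0.636835
u_4 = 1.534032 − 0.636835·(1.534032 − 1.070215) / (0.636835 − (-1.083993)) = 1.534032 − (0.295375)/(1.720829) = 1.362385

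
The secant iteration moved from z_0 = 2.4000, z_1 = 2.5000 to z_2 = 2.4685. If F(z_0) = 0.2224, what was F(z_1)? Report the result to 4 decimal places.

The secant line through (2.4000, 0.2224) and (2.5000, F(z_1)) crosses zero at z_2 = 2.4685.
So (2.4000, 0.2224), (2.5000, F(z_1)), (2.4685, 0) are collinear:
F(z_1) = 0.2224 · (2.5000 − 2.4685) / (2.4000 − 2.4685) = 0.2224 · (0.031500)/(-0.068500) = -0.102272

-0.1023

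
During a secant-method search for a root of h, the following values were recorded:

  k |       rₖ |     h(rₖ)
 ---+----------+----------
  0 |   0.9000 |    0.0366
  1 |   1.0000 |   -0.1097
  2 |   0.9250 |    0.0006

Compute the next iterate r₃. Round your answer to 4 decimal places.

0.9254

r₃ = 0.9250 − 0.0006·(0.9250 − 1.0000) / (0.0006 − (-0.1097))
   = 0.9250 − (-0.000045)/(0.110300) = 0.925408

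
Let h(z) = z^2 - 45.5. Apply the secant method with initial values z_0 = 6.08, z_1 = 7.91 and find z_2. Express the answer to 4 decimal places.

h(6.08) = -8.533600, h(7.91) = 17.068100
z_2 = 7.910000 − 17.068100·(7.910000 − 6.080000) / (17.068100 − (-8.533600)) = 7.910000 − (31.234623)/(25.601700) = 6.689979

6.6900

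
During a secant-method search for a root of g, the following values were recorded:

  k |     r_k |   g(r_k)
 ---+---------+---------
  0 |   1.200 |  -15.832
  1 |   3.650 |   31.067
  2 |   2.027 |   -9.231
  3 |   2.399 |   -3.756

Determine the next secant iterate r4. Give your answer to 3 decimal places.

r4 = 2.399 − (-3.756)·(2.399 − 2.027) / (-3.756 − (-9.231))
   = 2.399 − (-1.39723)/(5.47500) = 2.65420

2.654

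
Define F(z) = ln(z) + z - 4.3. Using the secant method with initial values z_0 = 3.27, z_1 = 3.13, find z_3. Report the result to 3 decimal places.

3.152

F(3.27) = 0.15479, F(3.13) = -0.02897
z_2 = 3.13000 − (-0.02897)·(3.13000 − 3.27000) / (-0.02897 − 0.15479) = 3.13000 − (0.00406)/(-0.18376) = 3.15207
F(3.15207) = 0.00013
z_3 = 3.15207 − 0.00013·(3.15207 − 3.13000) / (0.00013 − (-0.02897)) = 3.15207 − (0.00000)/(0.02910) = 3.15197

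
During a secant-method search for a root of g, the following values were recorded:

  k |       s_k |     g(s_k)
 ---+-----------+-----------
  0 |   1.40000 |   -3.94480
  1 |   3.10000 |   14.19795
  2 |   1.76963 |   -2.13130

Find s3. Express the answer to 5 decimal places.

s3 = 1.76963 − (-2.13130)·(1.76963 − 3.10000) / (-2.13130 − 14.19795)
   = 1.76963 − (2.8354176)/(-16.3292500) = 1.9432704

1.94327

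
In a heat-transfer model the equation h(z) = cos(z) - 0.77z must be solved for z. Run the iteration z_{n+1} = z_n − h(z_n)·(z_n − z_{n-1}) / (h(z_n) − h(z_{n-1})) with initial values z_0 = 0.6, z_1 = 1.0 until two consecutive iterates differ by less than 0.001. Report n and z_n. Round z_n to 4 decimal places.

n = 4, z_n = 0.8536

h(0.6) = 0.363336, h(1.0) = -0.229698
z_2 = 1.000000 − (-0.229698)·(0.400000)/(-0.593033) = 0.845069;  |Δ| = 0.154931
h(0.845069) = 0.012976
z_3 = 0.845069 − 0.012976·(-0.154931)/(0.242674) = 0.853354;  |Δ| = 0.008284
h(0.853354) = 0.000378
z_4 = 0.853354 − 0.000378·(0.008284)/(-0.012599) = 0.853602;  |Δ| = 0.000248
|z_4 − z_3| = 0.000248 < 0.001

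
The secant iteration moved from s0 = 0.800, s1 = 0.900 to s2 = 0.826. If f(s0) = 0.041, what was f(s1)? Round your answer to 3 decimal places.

-0.117

The secant line through (0.800, 0.041) and (0.900, f(s1)) crosses zero at s2 = 0.826.
So (0.800, 0.041), (0.900, f(s1)), (0.826, 0) are collinear:
f(s1) = 0.041 · (0.900 − 0.826) / (0.800 − 0.826) = 0.041 · (0.07400)/(-0.02600) = -0.11669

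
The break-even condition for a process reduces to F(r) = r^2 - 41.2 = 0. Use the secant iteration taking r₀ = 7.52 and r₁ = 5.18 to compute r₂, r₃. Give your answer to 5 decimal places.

F(7.52) = 15.3504000, F(5.18) = -14.3676000
r₂ = 5.1800000 − (-14.3676000)·(5.1800000 − 7.5200000) / (-14.3676000 − 15.3504000) = 5.1800000 − (33.6201840)/(-29.7180000) = 6.3113071
F(6.3113071) = -1.3674029
r₃ = 6.3113071 − (-1.3674029)·(6.3113071 − 5.1800000) / (-1.3674029 − (-14.3676000)) = 6.3113071 − (-1.5469525)/(13.0001971) = 6.4303016

6.31131, 6.43030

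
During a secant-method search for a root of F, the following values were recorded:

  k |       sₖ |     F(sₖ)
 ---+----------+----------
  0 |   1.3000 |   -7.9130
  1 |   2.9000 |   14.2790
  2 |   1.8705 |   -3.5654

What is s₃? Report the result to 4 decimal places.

2.0762

s₃ = 1.8705 − (-3.5654)·(1.8705 − 2.9000) / (-3.5654 − 14.2790)
   = 1.8705 − (3.670579)/(-17.844400) = 2.076199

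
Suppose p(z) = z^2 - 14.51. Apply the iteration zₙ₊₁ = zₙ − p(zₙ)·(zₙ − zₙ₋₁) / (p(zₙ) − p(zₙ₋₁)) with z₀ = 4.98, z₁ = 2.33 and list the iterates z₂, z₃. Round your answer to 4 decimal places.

p(4.98) = 10.290400, p(2.33) = -9.081100
z₂ = 2.330000 − (-9.081100)·(2.330000 − 4.980000) / (-9.081100 − 10.290400) = 2.330000 − (24.064915)/(-19.371500) = 3.572285
p(3.572285) = -1.748783
z₃ = 3.572285 − (-1.748783)·(3.572285 − 2.330000) / (-1.748783 − (-9.081100)) = 3.572285 − (-2.172486)/(7.332317) = 3.868574

3.5723, 3.8686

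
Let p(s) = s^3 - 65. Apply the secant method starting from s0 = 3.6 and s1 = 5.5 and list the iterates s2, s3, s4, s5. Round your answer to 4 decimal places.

3.8911, 3.9822, 4.0220, 4.0207

p(3.6) = -18.344000, p(5.5) = 101.375000
s2 = 5.500000 − 101.375000·(5.500000 − 3.600000) / (101.375000 − (-18.344000)) = 5.500000 − (192.612500)/(119.719000) = 3.891128
p(3.891128) = -6.084891
s3 = 3.891128 − (-6.084891)·(3.891128 − 5.500000) / (-6.084891 − 101.375000) = 3.891128 − (9.789809)/(-107.459891) = 3.982230
p(3.982230) = -1.849159
s4 = 3.982230 − (-1.849159)·(3.982230 − 3.891128) / (-1.849159 − (-6.084891)) = 3.982230 − (-0.168462)/(4.235733) = 4.022002
p(4.022002) = 0.061916
s5 = 4.022002 − 0.061916·(4.022002 − 3.982230) / (0.061916 − (-1.849159)) = 4.022002 − (0.002463)/(1.911075) = 4.020713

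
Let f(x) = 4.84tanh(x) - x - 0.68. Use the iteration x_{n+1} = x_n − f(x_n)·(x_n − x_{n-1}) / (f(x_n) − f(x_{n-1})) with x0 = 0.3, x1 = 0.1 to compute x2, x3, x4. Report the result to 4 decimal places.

0.1818, 0.1795, 0.1795

f(0.3) = 0.429953, f(0.1) = -0.297607
x2 = 0.100000 − (-0.297607)·(0.100000 − 0.300000) / (-0.297607 − 0.429953) = 0.100000 − (0.059521)/(-0.727560) = 0.181810
f(0.181810) = 0.008580
x3 = 0.181810 − 0.008580·(0.181810 − 0.100000) / (0.008580 − (-0.297607)) = 0.181810 − (0.000702)/(0.306187) = 0.179517
f(0.179517) = 0.000131
x4 = 0.179517 − 0.000131·(0.179517 − 0.181810) / (0.000131 − 0.008580) = 0.179517 − (0.000000)/(-0.008448) = 0.179482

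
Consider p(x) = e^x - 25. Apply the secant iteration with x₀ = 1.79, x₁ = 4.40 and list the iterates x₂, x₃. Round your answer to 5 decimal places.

p(1.79) = -19.0105475, p(4.40) = 56.4508687
x₂ = 4.4000000 − 56.4508687·(4.4000000 − 1.7900000) / (56.4508687 − (-19.0105475)) = 4.4000000 − (147.3367672)/(75.4614162) = 2.4475218
p(2.4475218) = -13.4403355
x₃ = 2.4475218 − (-13.4403355)·(2.4475218 − 4.4000000) / (-13.4403355 − 56.4508687) = 2.4475218 − (26.2419616)/(-69.8912042) = 2.8229906

2.44752, 2.82299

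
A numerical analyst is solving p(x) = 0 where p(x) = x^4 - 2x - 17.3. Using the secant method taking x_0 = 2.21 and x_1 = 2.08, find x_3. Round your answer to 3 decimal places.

p(2.21) = 2.13443, p(2.08) = -2.74226
x_2 = 2.08000 − (-2.74226)·(2.08000 − 2.21000) / (-2.74226 − 2.13443) = 2.08000 − (0.35649)/(-4.87670) = 2.15310
p(2.15310) = -0.11513
x_3 = 2.15310 − (-0.11513)·(2.15310 − 2.08000) / (-0.11513 − (-2.74226)) = 2.15310 − (-0.00842)/(2.62713) = 2.15631

2.156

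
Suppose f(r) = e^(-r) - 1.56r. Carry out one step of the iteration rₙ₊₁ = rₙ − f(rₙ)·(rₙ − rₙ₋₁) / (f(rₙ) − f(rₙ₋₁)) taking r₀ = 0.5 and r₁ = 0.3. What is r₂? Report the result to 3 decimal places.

0.422

f(0.5) = -0.17347, f(0.3) = 0.27282
r₂ = 0.30000 − 0.27282·(0.30000 − 0.50000) / (0.27282 − (-0.17347)) = 0.30000 − (-0.05456)/(0.44629) = 0.42226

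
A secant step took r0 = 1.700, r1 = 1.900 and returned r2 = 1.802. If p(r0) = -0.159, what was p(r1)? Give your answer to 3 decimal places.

The secant line through (1.700, -0.159) and (1.900, p(r1)) crosses zero at r2 = 1.802.
So (1.700, -0.159), (1.900, p(r1)), (1.802, 0) are collinear:
p(r1) = -0.159 · (1.900 − 1.802) / (1.700 − 1.802) = -0.159 · (0.09800)/(-0.10200) = 0.15276

0.153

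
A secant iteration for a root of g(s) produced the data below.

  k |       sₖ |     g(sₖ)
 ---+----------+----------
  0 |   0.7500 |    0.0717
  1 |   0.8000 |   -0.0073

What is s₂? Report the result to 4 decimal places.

s₂ = 0.8000 − (-0.0073)·(0.8000 − 0.7500) / (-0.0073 − 0.0717)
   = 0.8000 − (-0.000365)/(-0.079000) = 0.795380

0.7954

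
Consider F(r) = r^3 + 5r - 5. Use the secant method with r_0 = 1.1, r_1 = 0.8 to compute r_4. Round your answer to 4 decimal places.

F(1.1) = 1.831000, F(0.8) = -0.488000
r_2 = 0.800000 − (-0.488000)·(0.800000 − 1.100000) / (-0.488000 − 1.831000) = 0.800000 − (0.146400)/(-2.319000) = 0.863131
F(0.863131) = -0.041319
r_3 = 0.863131 − (-0.041319)·(0.863131 − 0.800000) / (-0.041319 − (-0.488000)) = 0.863131 − (-0.002609)/(0.446681) = 0.868970
F(0.868970) = 0.001020
r_4 = 0.868970 − 0.001020·(0.868970 − 0.863131) / (0.001020 − (-0.041319)) = 0.868970 − (0.000006)/(0.042339) = 0.868830

0.8688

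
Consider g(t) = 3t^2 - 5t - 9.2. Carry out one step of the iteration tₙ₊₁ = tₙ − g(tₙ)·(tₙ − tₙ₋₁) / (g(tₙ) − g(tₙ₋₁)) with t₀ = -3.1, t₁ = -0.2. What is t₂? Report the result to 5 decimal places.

-0.74228

g(-3.1) = 35.1300000, g(-0.2) = -8.0800000
t₂ = -0.2000000 − (-8.0800000)·(-0.2000000 − (-3.1000000)) / (-8.0800000 − 35.1300000) = -0.2000000 − (-23.4320000)/(-43.2100000) = -0.7422819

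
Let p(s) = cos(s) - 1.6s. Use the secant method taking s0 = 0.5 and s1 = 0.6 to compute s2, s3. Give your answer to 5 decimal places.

p(0.5) = 0.0775826, p(0.6) = -0.1346644
s2 = 0.6000000 − (-0.1346644)·(0.6000000 − 0.5000000) / (-0.1346644 − 0.0775826) = 0.6000000 − (-0.0134664)/(-0.2122469) = 0.5365530
p(0.5365530) = 0.0009911
s3 = 0.5365530 − 0.0009911·(0.5365530 − 0.6000000) / (0.0009911 − (-0.1346644)) = 0.5365530 − (-0.0000629)/(0.1356555) = 0.5370165

0.53655, 0.53702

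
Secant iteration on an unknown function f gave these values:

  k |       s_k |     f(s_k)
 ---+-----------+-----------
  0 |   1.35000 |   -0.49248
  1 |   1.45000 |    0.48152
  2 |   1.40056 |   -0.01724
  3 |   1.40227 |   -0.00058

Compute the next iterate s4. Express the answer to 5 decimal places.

1.40233

s4 = 1.40227 − (-0.00058)·(1.40227 − 1.40056) / (-0.00058 − (-0.01724))
   = 1.40227 − (-0.0000010)/(0.0166600) = 1.4023295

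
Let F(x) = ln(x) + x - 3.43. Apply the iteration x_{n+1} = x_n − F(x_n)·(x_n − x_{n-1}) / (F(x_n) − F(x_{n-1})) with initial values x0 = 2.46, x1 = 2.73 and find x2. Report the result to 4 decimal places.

F(2.46) = -0.069839, F(2.73) = 0.304302
x2 = 2.730000 − 0.304302·(2.730000 − 2.460000) / (0.304302 − (-0.069839)) = 2.730000 − (0.082161)/(0.374140) = 2.510399

2.5104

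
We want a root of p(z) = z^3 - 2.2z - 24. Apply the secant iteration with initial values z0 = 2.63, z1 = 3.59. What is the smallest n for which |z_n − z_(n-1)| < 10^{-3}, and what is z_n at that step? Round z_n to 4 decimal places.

p(2.63) = -11.594553, p(3.59) = 14.370279
z2 = 3.590000 − 14.370279·(0.960000)/(25.964832) = 3.058686;  |Δ| = 0.531314
p(3.058686) = -2.113378
z3 = 3.058686 − (-2.113378)·(-0.531314)/(-16.483657) = 3.126806;  |Δ| = 0.068120
p(3.126806) = -0.308444
z4 = 3.126806 − (-0.308444)·(0.068120)/(1.804934) = 3.138447;  |Δ| = 0.011641
p(3.138447) = 0.008657
z5 = 3.138447 − 0.008657·(0.011641)/(0.317101) = 3.138130;  |Δ| = 0.000318
|z5 − z4| = 0.000318 < 10^{-3}

n = 5, z_n = 3.1381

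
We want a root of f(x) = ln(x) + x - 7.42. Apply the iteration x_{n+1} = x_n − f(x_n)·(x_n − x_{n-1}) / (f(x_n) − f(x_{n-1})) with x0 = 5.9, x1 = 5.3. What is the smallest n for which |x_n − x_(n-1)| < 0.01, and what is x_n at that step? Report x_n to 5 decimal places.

f(5.9) = 0.2549524, f(5.3) = -0.4522932
x2 = 5.3000000 − (-0.4522932)·(-0.6000000)/(-0.7072455) = 5.6837082;  |Δ| = 0.3837082
f(5.6837082) = 0.0013121
x3 = 5.6837082 − 0.0013121·(0.3837082)/(0.4536052) = 5.6825983;  |Δ| = 0.0011099
|x3 − x2| = 0.0011099 < 0.01

n = 3, x_n = 5.68260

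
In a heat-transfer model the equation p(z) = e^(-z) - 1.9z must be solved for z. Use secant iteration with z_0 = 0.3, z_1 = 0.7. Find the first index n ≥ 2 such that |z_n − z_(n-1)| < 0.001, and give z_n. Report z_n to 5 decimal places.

n = 4, z_n = 0.36527

p(0.3) = 0.1708182, p(0.7) = -0.8334147
z_2 = 0.7000000 − (-0.8334147)·(0.4000000)/(-1.0042329) = 0.3680393;  |Δ| = 0.3319607
p(0.3680393) = -0.0071846
z_3 = 0.3680393 − (-0.0071846)·(-0.3319607)/(0.8262301) = 0.3651527;  |Δ| = 0.0028866
p(0.3651527) = 0.0003006
z_4 = 0.3651527 − 0.0003006·(-0.0028866)/(0.0074853) = 0.3652686;  |Δ| = 0.0001159
|z_4 − z_3| = 0.0001159 < 0.001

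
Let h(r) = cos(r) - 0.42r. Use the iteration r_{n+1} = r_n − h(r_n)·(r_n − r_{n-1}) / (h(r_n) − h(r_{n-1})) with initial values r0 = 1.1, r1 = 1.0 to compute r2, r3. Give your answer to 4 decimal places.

h(1.1) = -0.008404, h(1.0) = 0.120302
r2 = 1.000000 − 0.120302·(1.000000 − 1.100000) / (0.120302 − (-0.008404)) = 1.000000 − (-0.012030)/(0.128706) = 1.093470
h(1.093470) = 0.000148
r3 = 1.093470 − 0.000148·(1.093470 − 1.000000) / (0.000148 − 0.120302) = 1.093470 − (0.000014)/(-0.120154) = 1.093586

1.0935, 1.0936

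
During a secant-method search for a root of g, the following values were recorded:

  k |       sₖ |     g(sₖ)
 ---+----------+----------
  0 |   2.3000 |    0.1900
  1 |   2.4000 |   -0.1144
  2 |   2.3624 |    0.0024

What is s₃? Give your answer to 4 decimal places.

s₃ = 2.3624 − 0.0024·(2.3624 − 2.4000) / (0.0024 − (-0.1144))
   = 2.3624 − (-0.000090)/(0.116800) = 2.363173

2.3632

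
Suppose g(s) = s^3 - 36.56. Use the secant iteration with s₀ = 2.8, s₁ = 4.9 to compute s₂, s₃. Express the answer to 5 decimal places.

g(2.8) = -14.6080000, g(4.9) = 81.0890000
s₂ = 4.9000000 − 81.0890000·(4.9000000 − 2.8000000) / (81.0890000 − (-14.6080000)) = 4.9000000 − (170.2869000)/(95.6970000) = 3.1205618
g(3.1205618) = -6.1722635
s₃ = 3.1205618 − (-6.1722635)·(3.1205618 − 4.9000000) / (-6.1722635 − 81.0890000) = 3.1205618 − (10.9831616)/(-87.2612635) = 3.2464270

3.12056, 3.24643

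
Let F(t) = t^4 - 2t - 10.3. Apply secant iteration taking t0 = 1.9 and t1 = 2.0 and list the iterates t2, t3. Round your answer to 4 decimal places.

F(1.9) = -1.067900, F(2.0) = 1.700000
t2 = 2.000000 − 1.700000·(2.000000 − 1.900000) / (1.700000 − (-1.067900)) = 2.000000 − (0.170000)/(2.767900) = 1.938582
F(1.938582) = -0.053858
t3 = 1.938582 − (-0.053858)·(1.938582 − 2.000000) / (-0.053858 − 1.700000) = 1.938582 − (0.003308)/(-1.753858) = 1.940468

1.9386, 1.9405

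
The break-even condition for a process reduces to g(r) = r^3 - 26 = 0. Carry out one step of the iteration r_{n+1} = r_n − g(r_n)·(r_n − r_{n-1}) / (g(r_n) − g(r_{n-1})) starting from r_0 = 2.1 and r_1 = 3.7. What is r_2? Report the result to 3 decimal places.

2.747

g(2.1) = -16.73900, g(3.7) = 24.65300
r_2 = 3.70000 − 24.65300·(3.70000 − 2.10000) / (24.65300 − (-16.73900)) = 3.70000 − (39.44480)/(41.39200) = 2.74704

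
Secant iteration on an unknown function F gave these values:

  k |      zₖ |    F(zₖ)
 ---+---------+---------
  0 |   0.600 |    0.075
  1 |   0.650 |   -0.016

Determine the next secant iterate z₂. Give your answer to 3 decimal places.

0.641

z₂ = 0.650 − (-0.016)·(0.650 − 0.600) / (-0.016 − 0.075)
   = 0.650 − (-0.00080)/(-0.09100) = 0.64121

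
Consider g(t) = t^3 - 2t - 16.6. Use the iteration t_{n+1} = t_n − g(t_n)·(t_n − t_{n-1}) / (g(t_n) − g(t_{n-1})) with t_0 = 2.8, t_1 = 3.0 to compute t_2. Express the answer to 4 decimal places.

2.8107

g(2.8) = -0.248000, g(3.0) = 4.400000
t_2 = 3.000000 − 4.400000·(3.000000 − 2.800000) / (4.400000 − (-0.248000)) = 3.000000 − (0.880000)/(4.648000) = 2.810671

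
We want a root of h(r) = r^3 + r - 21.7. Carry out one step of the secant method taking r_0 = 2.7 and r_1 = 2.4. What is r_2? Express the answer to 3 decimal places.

2.667

h(2.7) = 0.68300, h(2.4) = -5.47600
r_2 = 2.40000 − (-5.47600)·(2.40000 − 2.70000) / (-5.47600 − 0.68300) = 2.40000 − (1.64280)/(-6.15900) = 2.66673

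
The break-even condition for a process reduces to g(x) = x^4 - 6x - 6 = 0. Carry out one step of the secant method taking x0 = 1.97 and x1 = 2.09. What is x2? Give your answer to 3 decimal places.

2.070

g(1.97) = -2.75862, g(2.09) = 0.54030
x2 = 2.09000 − 0.54030·(2.09000 − 1.97000) / (0.54030 − (-2.75862)) = 2.09000 − (0.06484)/(3.29891) = 2.07035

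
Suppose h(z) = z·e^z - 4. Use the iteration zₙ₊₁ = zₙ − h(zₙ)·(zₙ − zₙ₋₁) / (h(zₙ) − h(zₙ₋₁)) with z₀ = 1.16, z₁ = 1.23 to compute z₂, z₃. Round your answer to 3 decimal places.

1.201, 1.202

h(1.16) = -0.29968, h(1.23) = 0.20811
z₂ = 1.23000 − 0.20811·(1.23000 − 1.16000) / (0.20811 − (-0.29968)) = 1.23000 − (0.01457)/(0.50779) = 1.20131
h(1.20131) = -0.00627
z₃ = 1.20131 − (-0.00627)·(1.20131 − 1.23000) / (-0.00627 − 0.20811) = 1.20131 − (0.00018)/(-0.21439) = 1.20215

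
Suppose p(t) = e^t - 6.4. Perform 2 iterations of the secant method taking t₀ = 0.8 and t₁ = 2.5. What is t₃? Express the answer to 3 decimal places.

p(0.8) = -4.17446, p(2.5) = 5.78249
t₂ = 2.50000 − 5.78249·(2.50000 − 0.80000) / (5.78249 − (-4.17446)) = 2.50000 − (9.83024)/(9.95695) = 1.51273
p(1.51273) = -1.86091
t₃ = 1.51273 − (-1.86091)·(1.51273 − 2.50000) / (-1.86091 − 5.78249) = 1.51273 − (1.83723)/(-7.64341) = 1.75309

1.753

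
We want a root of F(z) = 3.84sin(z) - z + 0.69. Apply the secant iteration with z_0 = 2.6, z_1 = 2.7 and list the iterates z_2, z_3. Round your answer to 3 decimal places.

F(2.6) = 0.06953, F(2.7) = -0.36886
z_2 = 2.70000 − (-0.36886)·(2.70000 − 2.60000) / (-0.36886 − 0.06953) = 2.70000 − (-0.03689)/(-0.43839) = 2.61586
F(2.61586) = 0.00123
z_3 = 2.61586 − 0.00123·(2.61586 − 2.70000) / (0.00123 − (-0.36886)) = 2.61586 − (-0.00010)/(0.37010) = 2.61614

2.616, 2.616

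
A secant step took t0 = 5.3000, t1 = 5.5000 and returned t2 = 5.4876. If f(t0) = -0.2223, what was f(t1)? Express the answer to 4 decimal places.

0.0147

The secant line through (5.3000, -0.2223) and (5.5000, f(t1)) crosses zero at t2 = 5.4876.
So (5.3000, -0.2223), (5.5000, f(t1)), (5.4876, 0) are collinear:
f(t1) = -0.2223 · (5.5000 − 5.4876) / (5.3000 − 5.4876) = -0.2223 · (0.012400)/(-0.187600) = 0.014694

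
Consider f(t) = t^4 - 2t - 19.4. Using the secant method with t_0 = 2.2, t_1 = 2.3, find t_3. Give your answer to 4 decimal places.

f(2.2) = -0.374400, f(2.3) = 3.984100
t_2 = 2.300000 − 3.984100·(2.300000 − 2.200000) / (3.984100 − (-0.374400)) = 2.300000 − (0.398410)/(4.358500) = 2.208590
f(2.208590) = -0.023562
t_3 = 2.208590 − (-0.023562)·(2.208590 − 2.300000) / (-0.023562 − 3.984100) = 2.208590 − (0.002154)/(-4.007662) = 2.209128

2.2091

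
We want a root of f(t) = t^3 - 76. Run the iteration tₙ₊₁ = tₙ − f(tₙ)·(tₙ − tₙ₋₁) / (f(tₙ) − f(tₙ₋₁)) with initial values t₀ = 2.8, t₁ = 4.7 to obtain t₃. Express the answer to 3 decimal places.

f(2.8) = -54.04800, f(4.7) = 27.82300
t₂ = 4.70000 − 27.82300·(4.70000 − 2.80000) / (27.82300 − (-54.04800)) = 4.70000 − (52.86370)/(81.87100) = 4.05430
f(4.05430) = -9.35781
t₃ = 4.05430 − (-9.35781)·(4.05430 − 4.70000) / (-9.35781 − 27.82300) = 4.05430 − (6.04229)/(-37.18081) = 4.21682

4.217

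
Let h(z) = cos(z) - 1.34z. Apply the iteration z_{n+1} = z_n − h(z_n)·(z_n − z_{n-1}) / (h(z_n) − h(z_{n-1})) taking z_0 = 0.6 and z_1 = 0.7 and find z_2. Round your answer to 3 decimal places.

0.611

h(0.6) = 0.02134, h(0.7) = -0.17316
z_2 = 0.70000 − (-0.17316)·(0.70000 − 0.60000) / (-0.17316 − 0.02134) = 0.70000 − (-0.01732)/(-0.19449) = 0.61097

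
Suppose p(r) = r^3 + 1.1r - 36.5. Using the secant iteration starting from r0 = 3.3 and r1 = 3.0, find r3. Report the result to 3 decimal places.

3.207

p(3.3) = 3.06700, p(3.0) = -6.20000
r2 = 3.00000 − (-6.20000)·(3.00000 − 3.30000) / (-6.20000 − 3.06700) = 3.00000 − (1.86000)/(-9.26700) = 3.20071
p(3.20071) = -0.18933
r3 = 3.20071 − (-0.18933)·(3.20071 − 3.00000) / (-0.18933 − (-6.20000)) = 3.20071 − (-0.03800)/(6.01067) = 3.20703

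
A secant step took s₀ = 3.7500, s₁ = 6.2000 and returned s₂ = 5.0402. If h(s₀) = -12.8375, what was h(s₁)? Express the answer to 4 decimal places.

11.5400

The secant line through (3.7500, -12.8375) and (6.2000, h(s₁)) crosses zero at s₂ = 5.0402.
So (3.7500, -12.8375), (6.2000, h(s₁)), (5.0402, 0) are collinear:
h(s₁) = -12.8375 · (6.2000 − 5.0402) / (3.7500 − 5.0402) = -12.8375 · (1.159800)/(-1.290200) = 11.540019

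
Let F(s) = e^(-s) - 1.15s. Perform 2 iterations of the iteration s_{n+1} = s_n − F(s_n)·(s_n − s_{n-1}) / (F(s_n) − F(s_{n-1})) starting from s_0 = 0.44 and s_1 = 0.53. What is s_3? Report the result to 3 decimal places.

0.518

F(0.44) = 0.13804, F(0.53) = -0.02090
s_2 = 0.53000 − (-0.02090)·(0.53000 − 0.44000) / (-0.02090 − 0.13804) = 0.53000 − (-0.00188)/(-0.15893) = 0.51817
F(0.51817) = -0.00028
s_3 = 0.51817 − (-0.00028)·(0.51817 − 0.53000) / (-0.00028 − (-0.02090)) = 0.51817 − (0.00000)/(0.02061) = 0.51801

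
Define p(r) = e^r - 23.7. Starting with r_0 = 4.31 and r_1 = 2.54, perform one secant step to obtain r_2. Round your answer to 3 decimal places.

p(4.31) = 50.74049, p(2.54) = -11.02033
r_2 = 2.54000 − (-11.02033)·(2.54000 − 4.31000) / (-11.02033 − 50.74049) = 2.54000 − (19.50598)/(-61.76082) = 2.85583

2.856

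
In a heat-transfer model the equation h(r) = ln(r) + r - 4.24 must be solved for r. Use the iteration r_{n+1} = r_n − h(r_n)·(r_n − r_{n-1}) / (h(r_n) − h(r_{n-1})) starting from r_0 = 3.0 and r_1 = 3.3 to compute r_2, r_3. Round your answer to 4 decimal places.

h(3.0) = -0.141388, h(3.3) = 0.253922
r_2 = 3.300000 − 0.253922·(3.300000 − 3.000000) / (0.253922 − (-0.141388)) = 3.300000 − (0.076177)/(0.395310) = 3.107299
h(3.107299) = 0.001053
r_3 = 3.107299 − 0.001053·(3.107299 − 3.300000) / (0.001053 − 0.253922) = 3.107299 − (-0.000203)/(-0.252870) = 3.106497

3.1073, 3.1065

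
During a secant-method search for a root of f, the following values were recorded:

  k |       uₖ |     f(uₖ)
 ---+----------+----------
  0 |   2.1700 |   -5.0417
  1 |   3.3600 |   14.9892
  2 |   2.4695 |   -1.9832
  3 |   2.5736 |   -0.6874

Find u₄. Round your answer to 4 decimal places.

2.6288

u₄ = 2.5736 − (-0.6874)·(2.5736 − 2.4695) / (-0.6874 − (-1.9832))
   = 2.5736 − (-0.071558)/(1.295800) = 2.628823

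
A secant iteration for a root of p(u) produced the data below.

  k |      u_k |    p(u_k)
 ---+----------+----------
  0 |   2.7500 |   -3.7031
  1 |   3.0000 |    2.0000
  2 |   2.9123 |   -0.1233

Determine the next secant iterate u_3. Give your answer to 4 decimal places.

2.9174

u_3 = 2.9123 − (-0.1233)·(2.9123 − 3.0000) / (-0.1233 − 2.0000)
   = 2.9123 − (0.010813)/(-2.123300) = 2.917393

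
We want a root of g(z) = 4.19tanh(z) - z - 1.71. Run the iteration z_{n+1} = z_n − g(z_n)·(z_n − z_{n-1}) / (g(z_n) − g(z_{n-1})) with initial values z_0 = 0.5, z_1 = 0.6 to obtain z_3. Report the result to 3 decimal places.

0.631

g(0.5) = -0.27373, g(0.6) = -0.05976
z_2 = 0.60000 − (-0.05976)·(0.60000 − 0.50000) / (-0.05976 − (-0.27373)) = 0.60000 − (-0.00598)/(0.21397) = 0.62793
g(0.62793) = -0.00567
z_3 = 0.62793 − (-0.00567)·(0.62793 − 0.60000) / (-0.00567 − (-0.05976)) = 0.62793 − (-0.00016)/(0.05409) = 0.63086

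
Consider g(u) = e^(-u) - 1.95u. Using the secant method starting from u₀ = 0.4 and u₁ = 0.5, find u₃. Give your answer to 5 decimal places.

0.35838

g(0.4) = -0.1096800, g(0.5) = -0.3684693
u₂ = 0.5000000 − (-0.3684693)·(0.5000000 − 0.4000000) / (-0.3684693 − (-0.1096800)) = 0.5000000 − (-0.0368469)/(-0.2587894) = 0.3576181
g(0.3576181) = 0.0019849
u₃ = 0.3576181 − 0.0019849·(0.3576181 − 0.5000000) / (0.0019849 − (-0.3684693)) = 0.3576181 − (-0.0002826)/(0.3704542) = 0.3583809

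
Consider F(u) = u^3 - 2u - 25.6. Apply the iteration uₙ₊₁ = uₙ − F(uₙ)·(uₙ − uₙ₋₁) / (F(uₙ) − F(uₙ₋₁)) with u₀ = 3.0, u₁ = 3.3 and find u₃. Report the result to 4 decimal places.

3.1727

F(3.0) = -4.600000, F(3.3) = 3.737000
u₂ = 3.300000 − 3.737000·(3.300000 − 3.000000) / (3.737000 − (-4.600000)) = 3.300000 − (1.121100)/(8.337000) = 3.165527
F(3.165527) = -0.210692
u₃ = 3.165527 − (-0.210692)·(3.165527 − 3.300000) / (-0.210692 − 3.737000) = 3.165527 − (0.028332)/(-3.947692) = 3.172704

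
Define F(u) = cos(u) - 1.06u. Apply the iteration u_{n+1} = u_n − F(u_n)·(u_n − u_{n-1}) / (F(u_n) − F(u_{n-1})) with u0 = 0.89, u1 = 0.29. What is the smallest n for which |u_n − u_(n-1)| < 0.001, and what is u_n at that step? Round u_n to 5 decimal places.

n = 5, u_n = 0.71336

F(0.89) = -0.3139880, F(0.29) = 0.6508439
u2 = 0.2900000 − 0.6508439·(-0.6000000)/(0.9648318) = 0.6947403;  |Δ| = 0.4047403
F(0.6947403) = 0.0317953
u3 = 0.6947403 − 0.0317953·(0.4047403)/(-0.6190486) = 0.7155284;  |Δ| = 0.0207881
F(0.7155284) = -0.0037133
u4 = 0.7155284 − (-0.0037133)·(0.0207881)/(-0.0355086) = 0.7133544;  |Δ| = 0.0021739
F(0.7133544) = 0.0000154
u5 = 0.7133544 − 0.0000154·(-0.0021739)/(0.0037287) = 0.7133634;  |Δ| = 0.0000090
|u5 − u4| = 0.0000090 < 0.001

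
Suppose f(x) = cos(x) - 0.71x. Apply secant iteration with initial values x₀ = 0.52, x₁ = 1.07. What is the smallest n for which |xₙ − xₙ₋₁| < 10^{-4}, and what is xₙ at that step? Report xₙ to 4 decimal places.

f(0.52) = 0.498619, f(1.07) = -0.279576
x₂ = 1.070000 − (-0.279576)·(0.550000)/(-0.778195) = 0.872406;  |Δ| = 0.197594
f(0.872406) = 0.023577
x₃ = 0.872406 − 0.023577·(-0.197594)/(0.303153) = 0.887774;  |Δ| = 0.015368
f(0.887774) = 0.000821
x₄ = 0.887774 − 0.000821·(0.015368)/(-0.022756) = 0.888328;  |Δ| = 0.000555
f(0.888328) = -0.000003
x₅ = 0.888328 − (-0.000003)·(0.000555)/(-0.000824) = 0.888326;  |Δ| = 0.000002
|x₅ − x₄| = 0.000002 < 10^{-4}

n = 5, xₙ = 0.8883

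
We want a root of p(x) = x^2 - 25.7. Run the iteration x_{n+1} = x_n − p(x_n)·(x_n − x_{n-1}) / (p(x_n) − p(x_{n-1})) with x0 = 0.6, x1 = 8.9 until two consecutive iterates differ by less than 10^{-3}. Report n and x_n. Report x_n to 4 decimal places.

n = 7, x_n = 5.0695

p(0.6) = -25.340000, p(8.9) = 53.510000
x2 = 8.900000 − 53.510000·(8.300000)/(78.850000) = 3.267368;  |Δ| = 5.632632
p(3.267368) = -15.024304
x3 = 3.267368 − (-15.024304)·(-5.632632)/(-68.534304) = 4.502171;  |Δ| = 1.234803
p(4.502171) = -5.430452
x4 = 4.502171 − (-5.430452)·(1.234803)/(9.593852) = 5.201113;  |Δ| = 0.698941
p(5.201113) = 1.351574
x5 = 5.201113 − 1.351574·(0.698941)/(6.782026) = 5.061822;  |Δ| = 0.139290
p(5.061822) = -0.077954
x6 = 5.061822 − (-0.077954)·(-0.139290)/(-1.429528) = 5.069418;  |Δ| = 0.007596
p(5.069418) = -0.001000
x7 = 5.069418 − (-0.001000)·(0.007596)/(0.076954) = 5.069517;  |Δ| = 0.000099
|x7 − x6| = 0.000099 < 10^{-3}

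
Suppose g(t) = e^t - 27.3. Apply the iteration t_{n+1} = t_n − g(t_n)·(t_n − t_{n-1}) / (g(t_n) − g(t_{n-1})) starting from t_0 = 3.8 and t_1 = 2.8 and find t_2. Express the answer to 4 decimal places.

g(3.8) = 17.401184, g(2.8) = -10.855353
t_2 = 2.800000 − (-10.855353)·(2.800000 − 3.800000) / (-10.855353 − 17.401184) = 2.800000 − (10.855353)/(-28.256538) = 3.184171

3.1842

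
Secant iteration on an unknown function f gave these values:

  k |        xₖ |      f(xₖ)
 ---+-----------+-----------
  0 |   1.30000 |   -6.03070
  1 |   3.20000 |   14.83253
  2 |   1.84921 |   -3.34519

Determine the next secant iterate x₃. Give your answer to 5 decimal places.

x₃ = 1.84921 − (-3.34519)·(1.84921 − 3.20000) / (-3.34519 − 14.83253)
   = 1.84921 − (4.5186492)/(-18.1777200) = 2.0977917

2.09779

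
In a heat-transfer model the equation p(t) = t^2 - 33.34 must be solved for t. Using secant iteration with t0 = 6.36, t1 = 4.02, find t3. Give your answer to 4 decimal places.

p(6.36) = 7.109600, p(4.02) = -17.179600
t2 = 4.020000 − (-17.179600)·(4.020000 − 6.360000) / (-17.179600 − 7.109600) = 4.020000 − (40.200264)/(-24.289200) = 5.675067
p(5.675067) = -1.133610
t3 = 5.675067 − (-1.133610)·(5.675067 − 4.020000) / (-1.133610 − (-17.179600)) = 5.675067 − (-1.876200)/(16.045990) = 5.791994

5.7920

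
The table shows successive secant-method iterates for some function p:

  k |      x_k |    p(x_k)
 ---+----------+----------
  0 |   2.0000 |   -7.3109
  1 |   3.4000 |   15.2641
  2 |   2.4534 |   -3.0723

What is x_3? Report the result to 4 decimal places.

x_3 = 2.4534 − (-3.0723)·(2.4534 − 3.4000) / (-3.0723 − 15.2641)
   = 2.4534 − (2.908239)/(-18.336400) = 2.612005

2.6120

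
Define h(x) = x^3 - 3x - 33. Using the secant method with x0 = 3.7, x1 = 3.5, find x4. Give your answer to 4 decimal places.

h(3.7) = 6.553000, h(3.5) = -0.625000
x2 = 3.500000 − (-0.625000)·(3.500000 − 3.700000) / (-0.625000 − 6.553000) = 3.500000 − (0.125000)/(-7.178000) = 3.517414
h(3.517414) = -0.034077
x3 = 3.517414 − (-0.034077)·(3.517414 − 3.500000) / (-0.034077 − (-0.625000)) = 3.517414 − (-0.000593)/(0.590923) = 3.518419
h(3.518419) = 0.000195
x4 = 3.518419 − 0.000195·(3.518419 − 3.517414) / (0.000195 − (-0.034077)) = 3.518419 − (0.000000)/(0.034272) = 3.518413

3.5184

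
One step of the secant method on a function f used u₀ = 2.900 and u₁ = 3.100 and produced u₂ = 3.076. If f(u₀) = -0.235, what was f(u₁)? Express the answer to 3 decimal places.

0.032

The secant line through (2.900, -0.235) and (3.100, f(u₁)) crosses zero at u₂ = 3.076.
So (2.900, -0.235), (3.100, f(u₁)), (3.076, 0) are collinear:
f(u₁) = -0.235 · (3.100 − 3.076) / (2.900 − 3.076) = -0.235 · (0.02400)/(-0.17600) = 0.03205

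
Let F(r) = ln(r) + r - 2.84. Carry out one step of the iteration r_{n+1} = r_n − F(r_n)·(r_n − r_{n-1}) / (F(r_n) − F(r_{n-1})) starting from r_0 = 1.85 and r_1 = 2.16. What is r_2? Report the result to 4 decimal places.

F(1.85) = -0.374814, F(2.16) = 0.090108
r_2 = 2.160000 − 0.090108·(2.160000 − 1.850000) / (0.090108 − (-0.374814)) = 2.160000 − (0.027934)/(0.464923) = 2.099918

2.0999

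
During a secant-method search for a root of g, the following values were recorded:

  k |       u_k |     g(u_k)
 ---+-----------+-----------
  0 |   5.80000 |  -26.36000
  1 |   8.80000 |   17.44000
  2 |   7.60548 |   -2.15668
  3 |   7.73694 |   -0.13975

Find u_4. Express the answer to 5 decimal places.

7.74605

u_4 = 7.73694 − (-0.13975)·(7.73694 − 7.60548) / (-0.13975 − (-2.15668))
   = 7.73694 − (-0.0183715)/(2.0169300) = 7.7460487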